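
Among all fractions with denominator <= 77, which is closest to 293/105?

Expand x = 293/105 as a continued fraction with the Euclidean algorithm:
  293 = 2*105 + 83, so a_0 = 2.
  105 = 1*83 + 22, so a_1 = 1.
  83 = 3*22 + 17, so a_2 = 3.
  22 = 1*17 + 5, so a_3 = 1.
  17 = 3*5 + 2, so a_4 = 3.
  5 = 2*2 + 1, so a_5 = 2.
  2 = 2*1 + 0, so a_6 = 2.
so x = [2; 1, 3, 1, 3, 2, 2].
Convergents (p_i = a_i*p_{i-1} + p_{i-2}, q_i = a_i*q_{i-1} + q_{i-2} with p_{-2}=0, p_{-1}=1, q_{-2}=1, q_{-1}=0), until the denominator exceeds 77:
  i=0: a_0=2, p_0 = 2*1 + 0 = 2, q_0 = 2*0 + 1 = 1.
  i=1: a_1=1, p_1 = 1*2 + 1 = 3, q_1 = 1*1 + 0 = 1.
  i=2: a_2=3, p_2 = 3*3 + 2 = 11, q_2 = 3*1 + 1 = 4.
  i=3: a_3=1, p_3 = 1*11 + 3 = 14, q_3 = 1*4 + 1 = 5.
  i=4: a_4=3, p_4 = 3*14 + 11 = 53, q_4 = 3*5 + 4 = 19.
  i=5: a_5=2, p_5 = 2*53 + 14 = 120, q_5 = 2*19 + 5 = 43.
  i=6: a_6=2, p_6 = 2*120 + 53 = 293, q_6 = 2*43 + 19 = 105.
q_6 = 105 > 77, so the last convergent with denominator <= 77 is p_5/q_5 = 120/43.
The closest fraction with denominator <= 77 is either p_5/q_5 or the intermediate fraction (k*p_5 + p_4)/(k*q_5 + q_4) with the largest k >= 1 whose denominator stays <= 77; these approach x as k grows, and every other convergent or intermediate fraction in range is farther away.
Largest k: floor((77 - q_4)/q_5) = floor((77 - 19)/43) = 1.
That gives (1*120 + 53)/(1*43 + 19) = 173/62.
Compare the errors: |x - 120/43| = |293*43 - 120*105|/(105*43) = 1/4515, and |x - 173/62| = |293*62 - 173*105|/(105*62) = 1/6510.
Cross-multiplying, 1*4515 = 4515 < 6510 = 1*6510, so 1/6510 is smaller: the intermediate fraction 173/62 is closer to x than 120/43.

173/62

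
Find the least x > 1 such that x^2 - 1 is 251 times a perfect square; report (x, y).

First expand sqrt(251) as a continued fraction. With x_i = (sqrt(251) + m_i)/d_i and (m_0, d_0) = (0, 1): a_0 = floor(sqrt(251)) = 15, since 15^2 = 225 <= 251 < 256 = 16^2.
Iterate m_{i+1} = d_i*a_i - m_i, d_{i+1} = (251 - m_{i+1}^2)/d_i, a_{i+1} = floor((a_0 + m_{i+1})/d_{i+1}):
  m_1 = 1*15 - 0 = 15, d_1 = (251 - 15^2)/1 = 26/1 = 26, a_1 = floor((15 + 15)/26) = 1.
  m_2 = 26*1 - 15 = 11, d_2 = (251 - 11^2)/26 = 130/26 = 5, a_2 = floor((15 + 11)/5) = 5.
  m_3 = 5*5 - 11 = 14, d_3 = (251 - 14^2)/5 = 55/5 = 11, a_3 = floor((15 + 14)/11) = 2.
  m_4 = 11*2 - 14 = 8, d_4 = (251 - 8^2)/11 = 187/11 = 17, a_4 = floor((15 + 8)/17) = 1.
  m_5 = 17*1 - 8 = 9, d_5 = (251 - 9^2)/17 = 170/17 = 10, a_5 = floor((15 + 9)/10) = 2.
  m_6 = 10*2 - 9 = 11, d_6 = (251 - 11^2)/10 = 130/10 = 13, a_6 = floor((15 + 11)/13) = 2.
  m_7 = 13*2 - 11 = 15, d_7 = (251 - 15^2)/13 = 26/13 = 2, a_7 = floor((15 + 15)/2) = 15.
  m_8 = 2*15 - 15 = 15, d_8 = (251 - 15^2)/2 = 26/2 = 13, a_8 = floor((15 + 15)/13) = 2.
  m_9 = 13*2 - 15 = 11, d_9 = (251 - 11^2)/13 = 130/13 = 10, a_9 = floor((15 + 11)/10) = 2.
  m_10 = 10*2 - 11 = 9, d_10 = (251 - 9^2)/10 = 170/10 = 17, a_10 = floor((15 + 9)/17) = 1.
  m_11 = 17*1 - 9 = 8, d_11 = (251 - 8^2)/17 = 187/17 = 11, a_11 = floor((15 + 8)/11) = 2.
  m_12 = 11*2 - 8 = 14, d_12 = (251 - 14^2)/11 = 55/11 = 5, a_12 = floor((15 + 14)/5) = 5.
  m_13 = 5*5 - 14 = 11, d_13 = (251 - 11^2)/5 = 130/5 = 26, a_13 = floor((15 + 11)/26) = 1.
  m_14 = 26*1 - 11 = 15, d_14 = (251 - 15^2)/26 = 26/26 = 1, a_14 = floor((15 + 15)/1) = 30.
  m_15 = 1*30 - 15 = 15, d_15 = (251 - 15^2)/1 = 26/1 = 26: (m_15, d_15) = (m_1, d_1) = (15, 26), so from here the quotients repeat a_1, ..., a_14; the period length is 14.
So sqrt(251) = [15; (1, 5, 2, 1, 2, 2, 15, 2, 2, 1, 2, 5, 1, 30)] with period length k = 14.
k is even, so the fundamental solution of x^2 - 251y^2 = 1 is (p_{k-1}, q_{k-1}) = (p_13, q_13); compute convergents through index 13.
Convergents (p_i = a_i*p_{i-1} + p_{i-2}, q_i = a_i*q_{i-1} + q_{i-2} with p_{-2}=0, p_{-1}=1, q_{-2}=1, q_{-1}=0):
  i=0: a_0=15, p_0 = 15*1 + 0 = 15, q_0 = 15*0 + 1 = 1.
  i=1: a_1=1, p_1 = 1*15 + 1 = 16, q_1 = 1*1 + 0 = 1.
  i=2: a_2=5, p_2 = 5*16 + 15 = 95, q_2 = 5*1 + 1 = 6.
  i=3: a_3=2, p_3 = 2*95 + 16 = 206, q_3 = 2*6 + 1 = 13.
  i=4: a_4=1, p_4 = 1*206 + 95 = 301, q_4 = 1*13 + 6 = 19.
  i=5: a_5=2, p_5 = 2*301 + 206 = 808, q_5 = 2*19 + 13 = 51.
  i=6: a_6=2, p_6 = 2*808 + 301 = 1917, q_6 = 2*51 + 19 = 121.
  i=7: a_7=15, p_7 = 15*1917 + 808 = 29563, q_7 = 15*121 + 51 = 1866.
  i=8: a_8=2, p_8 = 2*29563 + 1917 = 61043, q_8 = 2*1866 + 121 = 3853.
  i=9: a_9=2, p_9 = 2*61043 + 29563 = 151649, q_9 = 2*3853 + 1866 = 9572.
  i=10: a_10=1, p_10 = 1*151649 + 61043 = 212692, q_10 = 1*9572 + 3853 = 13425.
  i=11: a_11=2, p_11 = 2*212692 + 151649 = 577033, q_11 = 2*13425 + 9572 = 36422.
  i=12: a_12=5, p_12 = 5*577033 + 212692 = 3097857, q_12 = 5*36422 + 13425 = 195535.
  i=13: a_13=1, p_13 = 1*3097857 + 577033 = 3674890, q_13 = 1*195535 + 36422 = 231957.
Check: 3674890^2 - 251*231957^2 = 13504816512100 - 13504816512099 = 1, so (x, y) = (3674890, 231957) solves the equation, and by the theorem it is the least positive solution.

(x, y) = (3674890, 231957)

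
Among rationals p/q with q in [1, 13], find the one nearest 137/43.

Expand x = 137/43 as a continued fraction with the Euclidean algorithm:
  137 = 3*43 + 8, so a_0 = 3.
  43 = 5*8 + 3, so a_1 = 5.
  8 = 2*3 + 2, so a_2 = 2.
  3 = 1*2 + 1, so a_3 = 1.
  2 = 2*1 + 0, so a_4 = 2.
so x = [3; 5, 2, 1, 2].
Convergents (p_i = a_i*p_{i-1} + p_{i-2}, q_i = a_i*q_{i-1} + q_{i-2} with p_{-2}=0, p_{-1}=1, q_{-2}=1, q_{-1}=0), until the denominator exceeds 13:
  i=0: a_0=3, p_0 = 3*1 + 0 = 3, q_0 = 3*0 + 1 = 1.
  i=1: a_1=5, p_1 = 5*3 + 1 = 16, q_1 = 5*1 + 0 = 5.
  i=2: a_2=2, p_2 = 2*16 + 3 = 35, q_2 = 2*5 + 1 = 11.
  i=3: a_3=1, p_3 = 1*35 + 16 = 51, q_3 = 1*11 + 5 = 16.
q_3 = 16 > 13, so the last convergent with denominator <= 13 is p_2/q_2 = 35/11.
The closest fraction with denominator <= 13 is either p_2/q_2 or the intermediate fraction (k*p_2 + p_1)/(k*q_2 + q_1) with the largest k >= 1 whose denominator stays <= 13; these approach x as k grows, and every other convergent or intermediate fraction in range is farther away.
Largest k: floor((13 - q_1)/q_2) = floor((13 - 5)/11) = 0.
Since k = 0, no intermediate fraction beyond p_2/q_2 has denominator <= 13, so the convergent 35/11 is the closest (its error is |137*11 - 35*43|/(43*11) = 2/473).

35/11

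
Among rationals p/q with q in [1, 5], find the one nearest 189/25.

Expand x = 189/25 as a continued fraction with the Euclidean algorithm:
  189 = 7*25 + 14, so a_0 = 7.
  25 = 1*14 + 11, so a_1 = 1.
  14 = 1*11 + 3, so a_2 = 1.
  11 = 3*3 + 2, so a_3 = 3.
  3 = 1*2 + 1, so a_4 = 1.
  2 = 2*1 + 0, so a_5 = 2.
so x = [7; 1, 1, 3, 1, 2].
Convergents (p_i = a_i*p_{i-1} + p_{i-2}, q_i = a_i*q_{i-1} + q_{i-2} with p_{-2}=0, p_{-1}=1, q_{-2}=1, q_{-1}=0), until the denominator exceeds 5:
  i=0: a_0=7, p_0 = 7*1 + 0 = 7, q_0 = 7*0 + 1 = 1.
  i=1: a_1=1, p_1 = 1*7 + 1 = 8, q_1 = 1*1 + 0 = 1.
  i=2: a_2=1, p_2 = 1*8 + 7 = 15, q_2 = 1*1 + 1 = 2.
  i=3: a_3=3, p_3 = 3*15 + 8 = 53, q_3 = 3*2 + 1 = 7.
q_3 = 7 > 5, so the last convergent with denominator <= 5 is p_2/q_2 = 15/2.
The closest fraction with denominator <= 5 is either p_2/q_2 or the intermediate fraction (k*p_2 + p_1)/(k*q_2 + q_1) with the largest k >= 1 whose denominator stays <= 5; these approach x as k grows, and every other convergent or intermediate fraction in range is farther away.
Largest k: floor((5 - q_1)/q_2) = floor((5 - 1)/2) = 2.
That gives (2*15 + 8)/(2*2 + 1) = 38/5.
Compare the errors: |x - 15/2| = |189*2 - 15*25|/(25*2) = 3/50, and |x - 38/5| = |189*5 - 38*25|/(25*5) = 5/125.
Cross-multiplying, 5*50 = 250 < 375 = 3*125, so 5/125 is smaller: the intermediate fraction 38/5 is closer to x than 15/2.

38/5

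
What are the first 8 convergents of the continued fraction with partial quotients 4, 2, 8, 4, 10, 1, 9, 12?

Using the convergent recurrence p_i = a_i*p_{i-1} + p_{i-2}, q_i = a_i*q_{i-1} + q_{i-2} with p_{-2}=0, p_{-1}=1, q_{-2}=1, q_{-1}=0:
  i=0: a_0=4, p_0 = 4*1 + 0 = 4, q_0 = 4*0 + 1 = 1.
  i=1: a_1=2, p_1 = 2*4 + 1 = 9, q_1 = 2*1 + 0 = 2.
  i=2: a_2=8, p_2 = 8*9 + 4 = 76, q_2 = 8*2 + 1 = 17.
  i=3: a_3=4, p_3 = 4*76 + 9 = 313, q_3 = 4*17 + 2 = 70.
  i=4: a_4=10, p_4 = 10*313 + 76 = 3206, q_4 = 10*70 + 17 = 717.
  i=5: a_5=1, p_5 = 1*3206 + 313 = 3519, q_5 = 1*717 + 70 = 787.
  i=6: a_6=9, p_6 = 9*3519 + 3206 = 34877, q_6 = 9*787 + 717 = 7800.
  i=7: a_7=12, p_7 = 12*34877 + 3519 = 422043, q_7 = 12*7800 + 787 = 94387.

4/1, 9/2, 76/17, 313/70, 3206/717, 3519/787, 34877/7800, 422043/94387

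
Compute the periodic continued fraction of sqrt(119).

Write x_i = (sqrt(119) + m_i)/d_i with (m_0, d_0) = (0, 1). a_0 = floor(sqrt(119)) = 10, since 10^2 = 100 <= 119 < 121 = 11^2.
Iterate m_{i+1} = d_i*a_i - m_i, d_{i+1} = (119 - m_{i+1}^2)/d_i, a_{i+1} = floor((a_0 + m_{i+1})/d_{i+1}):
  m_1 = 1*10 - 0 = 10, d_1 = (119 - 10^2)/1 = 19/1 = 19, a_1 = floor((10 + 10)/19) = 1.
  m_2 = 19*1 - 10 = 9, d_2 = (119 - 9^2)/19 = 38/19 = 2, a_2 = floor((10 + 9)/2) = 9.
  m_3 = 2*9 - 9 = 9, d_3 = (119 - 9^2)/2 = 38/2 = 19, a_3 = floor((10 + 9)/19) = 1.
  m_4 = 19*1 - 9 = 10, d_4 = (119 - 10^2)/19 = 19/19 = 1, a_4 = floor((10 + 10)/1) = 20.
  m_5 = 1*20 - 10 = 10, d_5 = (119 - 10^2)/1 = 19/1 = 19: (m_5, d_5) = (m_1, d_1) = (10, 19), so from here the quotients repeat a_1, ..., a_4; the period length is 4.
Hence the expansion of sqrt(119) is a_0 = 10 followed by the repeating block 1, 9, 1, 20 (period 4).

[10; (1, 9, 1, 20)]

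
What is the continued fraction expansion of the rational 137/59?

Run the Euclidean algorithm on 137 and 59; the successive quotients are the partial quotients a_0, a_1, ... (each step inverts the fractional part left over by the previous one):
  137 = 2*59 + 19, so a_0 = 2.
  59 = 3*19 + 2, so a_1 = 3.
  19 = 9*2 + 1, so a_2 = 9.
  2 = 2*1 + 0, so a_3 = 2.
The remainder reaches 0 after 4 divisions, so the expansion has 4 partial quotients, read off in order.

[2; 3, 9, 2]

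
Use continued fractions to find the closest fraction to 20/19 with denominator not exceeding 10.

11/10

Expand x = 20/19 as a continued fraction with the Euclidean algorithm:
  20 = 1*19 + 1, so a_0 = 1.
  19 = 19*1 + 0, so a_1 = 19.
so x = [1; 19].
Convergents (p_i = a_i*p_{i-1} + p_{i-2}, q_i = a_i*q_{i-1} + q_{i-2} with p_{-2}=0, p_{-1}=1, q_{-2}=1, q_{-1}=0), until the denominator exceeds 10:
  i=0: a_0=1, p_0 = 1*1 + 0 = 1, q_0 = 1*0 + 1 = 1.
  i=1: a_1=19, p_1 = 19*1 + 1 = 20, q_1 = 19*1 + 0 = 19.
q_1 = 19 > 10, so the last convergent with denominator <= 10 is p_0/q_0 = 1/1.
The closest fraction with denominator <= 10 is either p_0/q_0 or the intermediate fraction (k*p_0 + p_{-1})/(k*q_0 + q_{-1}) with the largest k >= 1 whose denominator stays <= 10; these approach x as k grows, and every other convergent or intermediate fraction in range is farther away.
Largest k: floor((10 - q_{-1})/q_0) = floor((10 - 0)/1) = 10 (using the seeds p_{-1} = 1, q_{-1} = 0).
That gives (10*1 + 1)/(10*1 + 0) = 11/10.
Compare the errors: |x - 1/1| = |20*1 - 1*19|/(19*1) = 1/19, and |x - 11/10| = |20*10 - 11*19|/(19*10) = 9/190.
Cross-multiplying, 9*19 = 171 < 190 = 1*190, so 9/190 is smaller: the intermediate fraction 11/10 is closer to x than 1/1.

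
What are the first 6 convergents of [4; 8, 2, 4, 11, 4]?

Using the convergent recurrence p_i = a_i*p_{i-1} + p_{i-2}, q_i = a_i*q_{i-1} + q_{i-2} with p_{-2}=0, p_{-1}=1, q_{-2}=1, q_{-1}=0:
  i=0: a_0=4, p_0 = 4*1 + 0 = 4, q_0 = 4*0 + 1 = 1.
  i=1: a_1=8, p_1 = 8*4 + 1 = 33, q_1 = 8*1 + 0 = 8.
  i=2: a_2=2, p_2 = 2*33 + 4 = 70, q_2 = 2*8 + 1 = 17.
  i=3: a_3=4, p_3 = 4*70 + 33 = 313, q_3 = 4*17 + 8 = 76.
  i=4: a_4=11, p_4 = 11*313 + 70 = 3513, q_4 = 11*76 + 17 = 853.
  i=5: a_5=4, p_5 = 4*3513 + 313 = 14365, q_5 = 4*853 + 76 = 3488.

4/1, 33/8, 70/17, 313/76, 3513/853, 14365/3488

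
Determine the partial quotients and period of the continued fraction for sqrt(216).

[14; (1, 2, 3, 2, 1, 28)]

Write x_i = (sqrt(216) + m_i)/d_i with (m_0, d_0) = (0, 1). a_0 = floor(sqrt(216)) = 14, since 14^2 = 196 <= 216 < 225 = 15^2.
Iterate m_{i+1} = d_i*a_i - m_i, d_{i+1} = (216 - m_{i+1}^2)/d_i, a_{i+1} = floor((a_0 + m_{i+1})/d_{i+1}):
  m_1 = 1*14 - 0 = 14, d_1 = (216 - 14^2)/1 = 20/1 = 20, a_1 = floor((14 + 14)/20) = 1.
  m_2 = 20*1 - 14 = 6, d_2 = (216 - 6^2)/20 = 180/20 = 9, a_2 = floor((14 + 6)/9) = 2.
  m_3 = 9*2 - 6 = 12, d_3 = (216 - 12^2)/9 = 72/9 = 8, a_3 = floor((14 + 12)/8) = 3.
  m_4 = 8*3 - 12 = 12, d_4 = (216 - 12^2)/8 = 72/8 = 9, a_4 = floor((14 + 12)/9) = 2.
  m_5 = 9*2 - 12 = 6, d_5 = (216 - 6^2)/9 = 180/9 = 20, a_5 = floor((14 + 6)/20) = 1.
  m_6 = 20*1 - 6 = 14, d_6 = (216 - 14^2)/20 = 20/20 = 1, a_6 = floor((14 + 14)/1) = 28.
  m_7 = 1*28 - 14 = 14, d_7 = (216 - 14^2)/1 = 20/1 = 20: (m_7, d_7) = (m_1, d_1) = (14, 20), so from here the quotients repeat a_1, ..., a_6; the period length is 6.
Hence the expansion of sqrt(216) is a_0 = 14 followed by the repeating block 1, 2, 3, 2, 1, 28 (period 6).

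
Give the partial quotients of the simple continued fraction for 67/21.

Run the Euclidean algorithm on 67 and 21; the successive quotients are the partial quotients a_0, a_1, ... (each step inverts the fractional part left over by the previous one):
  67 = 3*21 + 4, so a_0 = 3.
  21 = 5*4 + 1, so a_1 = 5.
  4 = 4*1 + 0, so a_2 = 4.
The remainder reaches 0 after 3 divisions, so the expansion has 3 partial quotients, read off in order.

[3; 5, 4]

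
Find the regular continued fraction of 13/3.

Run the Euclidean algorithm on 13 and 3; the successive quotients are the partial quotients a_0, a_1, ... (each step inverts the fractional part left over by the previous one):
  13 = 4*3 + 1, so a_0 = 4.
  3 = 3*1 + 0, so a_1 = 3.
The remainder reaches 0 after 2 divisions, so the expansion has 2 partial quotients, read off in order.

[4; 3]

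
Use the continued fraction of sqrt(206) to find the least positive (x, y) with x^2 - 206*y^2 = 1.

First expand sqrt(206) as a continued fraction. With x_i = (sqrt(206) + m_i)/d_i and (m_0, d_0) = (0, 1): a_0 = floor(sqrt(206)) = 14, since 14^2 = 196 <= 206 < 225 = 15^2.
Iterate m_{i+1} = d_i*a_i - m_i, d_{i+1} = (206 - m_{i+1}^2)/d_i, a_{i+1} = floor((a_0 + m_{i+1})/d_{i+1}):
  m_1 = 1*14 - 0 = 14, d_1 = (206 - 14^2)/1 = 10/1 = 10, a_1 = floor((14 + 14)/10) = 2.
  m_2 = 10*2 - 14 = 6, d_2 = (206 - 6^2)/10 = 170/10 = 17, a_2 = floor((14 + 6)/17) = 1.
  m_3 = 17*1 - 6 = 11, d_3 = (206 - 11^2)/17 = 85/17 = 5, a_3 = floor((14 + 11)/5) = 5.
  m_4 = 5*5 - 11 = 14, d_4 = (206 - 14^2)/5 = 10/5 = 2, a_4 = floor((14 + 14)/2) = 14.
  m_5 = 2*14 - 14 = 14, d_5 = (206 - 14^2)/2 = 10/2 = 5, a_5 = floor((14 + 14)/5) = 5.
  m_6 = 5*5 - 14 = 11, d_6 = (206 - 11^2)/5 = 85/5 = 17, a_6 = floor((14 + 11)/17) = 1.
  m_7 = 17*1 - 11 = 6, d_7 = (206 - 6^2)/17 = 170/17 = 10, a_7 = floor((14 + 6)/10) = 2.
  m_8 = 10*2 - 6 = 14, d_8 = (206 - 14^2)/10 = 10/10 = 1, a_8 = floor((14 + 14)/1) = 28.
  m_9 = 1*28 - 14 = 14, d_9 = (206 - 14^2)/1 = 10/1 = 10: (m_9, d_9) = (m_1, d_1) = (14, 10), so from here the quotients repeat a_1, ..., a_8; the period length is 8.
So sqrt(206) = [14; (2, 1, 5, 14, 5, 1, 2, 28)] with period length k = 8.
k is even, so the fundamental solution of x^2 - 206y^2 = 1 is (p_{k-1}, q_{k-1}) = (p_7, q_7); compute convergents through index 7.
Convergents (p_i = a_i*p_{i-1} + p_{i-2}, q_i = a_i*q_{i-1} + q_{i-2} with p_{-2}=0, p_{-1}=1, q_{-2}=1, q_{-1}=0):
  i=0: a_0=14, p_0 = 14*1 + 0 = 14, q_0 = 14*0 + 1 = 1.
  i=1: a_1=2, p_1 = 2*14 + 1 = 29, q_1 = 2*1 + 0 = 2.
  i=2: a_2=1, p_2 = 1*29 + 14 = 43, q_2 = 1*2 + 1 = 3.
  i=3: a_3=5, p_3 = 5*43 + 29 = 244, q_3 = 5*3 + 2 = 17.
  i=4: a_4=14, p_4 = 14*244 + 43 = 3459, q_4 = 14*17 + 3 = 241.
  i=5: a_5=5, p_5 = 5*3459 + 244 = 17539, q_5 = 5*241 + 17 = 1222.
  i=6: a_6=1, p_6 = 1*17539 + 3459 = 20998, q_6 = 1*1222 + 241 = 1463.
  i=7: a_7=2, p_7 = 2*20998 + 17539 = 59535, q_7 = 2*1463 + 1222 = 4148.
Check: 59535^2 - 206*4148^2 = 3544416225 - 3544416224 = 1, so (x, y) = (59535, 4148) solves the equation, and by the theorem it is the least positive solution.

(x, y) = (59535, 4148)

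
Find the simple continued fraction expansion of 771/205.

[3; 1, 3, 5, 2, 4]

Run the Euclidean algorithm on 771 and 205; the successive quotients are the partial quotients a_0, a_1, ... (each step inverts the fractional part left over by the previous one):
  771 = 3*205 + 156, so a_0 = 3.
  205 = 1*156 + 49, so a_1 = 1.
  156 = 3*49 + 9, so a_2 = 3.
  49 = 5*9 + 4, so a_3 = 5.
  9 = 2*4 + 1, so a_4 = 2.
  4 = 4*1 + 0, so a_5 = 4.
The remainder reaches 0 after 6 divisions, so the expansion has 6 partial quotients, read off in order.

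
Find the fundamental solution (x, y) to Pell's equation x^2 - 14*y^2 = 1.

(x, y) = (15, 4)

First expand sqrt(14) as a continued fraction. With x_i = (sqrt(14) + m_i)/d_i and (m_0, d_0) = (0, 1): a_0 = floor(sqrt(14)) = 3, since 3^2 = 9 <= 14 < 16 = 4^2.
Iterate m_{i+1} = d_i*a_i - m_i, d_{i+1} = (14 - m_{i+1}^2)/d_i, a_{i+1} = floor((a_0 + m_{i+1})/d_{i+1}):
  m_1 = 1*3 - 0 = 3, d_1 = (14 - 3^2)/1 = 5/1 = 5, a_1 = floor((3 + 3)/5) = 1.
  m_2 = 5*1 - 3 = 2, d_2 = (14 - 2^2)/5 = 10/5 = 2, a_2 = floor((3 + 2)/2) = 2.
  m_3 = 2*2 - 2 = 2, d_3 = (14 - 2^2)/2 = 10/2 = 5, a_3 = floor((3 + 2)/5) = 1.
  m_4 = 5*1 - 2 = 3, d_4 = (14 - 3^2)/5 = 5/5 = 1, a_4 = floor((3 + 3)/1) = 6.
  m_5 = 1*6 - 3 = 3, d_5 = (14 - 3^2)/1 = 5/1 = 5: (m_5, d_5) = (m_1, d_1) = (3, 5), so from here the quotients repeat a_1, ..., a_4; the period length is 4.
So sqrt(14) = [3; (1, 2, 1, 6)] with period length k = 4.
k is even, so the fundamental solution of x^2 - 14y^2 = 1 is (p_{k-1}, q_{k-1}) = (p_3, q_3); compute convergents through index 3.
Convergents (p_i = a_i*p_{i-1} + p_{i-2}, q_i = a_i*q_{i-1} + q_{i-2} with p_{-2}=0, p_{-1}=1, q_{-2}=1, q_{-1}=0):
  i=0: a_0=3, p_0 = 3*1 + 0 = 3, q_0 = 3*0 + 1 = 1.
  i=1: a_1=1, p_1 = 1*3 + 1 = 4, q_1 = 1*1 + 0 = 1.
  i=2: a_2=2, p_2 = 2*4 + 3 = 11, q_2 = 2*1 + 1 = 3.
  i=3: a_3=1, p_3 = 1*11 + 4 = 15, q_3 = 1*3 + 1 = 4.
Check: 15^2 - 14*4^2 = 225 - 224 = 1, so (x, y) = (15, 4) solves the equation, and by the theorem it is the least positive solution.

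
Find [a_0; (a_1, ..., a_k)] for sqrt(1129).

[33; (1, 1, 1, 1, 66)]

Write x_i = (sqrt(1129) + m_i)/d_i with (m_0, d_0) = (0, 1). a_0 = floor(sqrt(1129)) = 33, since 33^2 = 1089 <= 1129 < 1156 = 34^2.
Iterate m_{i+1} = d_i*a_i - m_i, d_{i+1} = (1129 - m_{i+1}^2)/d_i, a_{i+1} = floor((a_0 + m_{i+1})/d_{i+1}):
  m_1 = 1*33 - 0 = 33, d_1 = (1129 - 33^2)/1 = 40/1 = 40, a_1 = floor((33 + 33)/40) = 1.
  m_2 = 40*1 - 33 = 7, d_2 = (1129 - 7^2)/40 = 1080/40 = 27, a_2 = floor((33 + 7)/27) = 1.
  m_3 = 27*1 - 7 = 20, d_3 = (1129 - 20^2)/27 = 729/27 = 27, a_3 = floor((33 + 20)/27) = 1.
  m_4 = 27*1 - 20 = 7, d_4 = (1129 - 7^2)/27 = 1080/27 = 40, a_4 = floor((33 + 7)/40) = 1.
  m_5 = 40*1 - 7 = 33, d_5 = (1129 - 33^2)/40 = 40/40 = 1, a_5 = floor((33 + 33)/1) = 66.
  m_6 = 1*66 - 33 = 33, d_6 = (1129 - 33^2)/1 = 40/1 = 40: (m_6, d_6) = (m_1, d_1) = (33, 40), so from here the quotients repeat a_1, ..., a_5; the period length is 5.
Hence the expansion of sqrt(1129) is a_0 = 33 followed by the repeating block 1, 1, 1, 1, 66 (period 5).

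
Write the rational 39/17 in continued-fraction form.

Run the Euclidean algorithm on 39 and 17; the successive quotients are the partial quotients a_0, a_1, ... (each step inverts the fractional part left over by the previous one):
  39 = 2*17 + 5, so a_0 = 2.
  17 = 3*5 + 2, so a_1 = 3.
  5 = 2*2 + 1, so a_2 = 2.
  2 = 2*1 + 0, so a_3 = 2.
The remainder reaches 0 after 4 divisions, so the expansion has 4 partial quotients, read off in order.

[2; 3, 2, 2]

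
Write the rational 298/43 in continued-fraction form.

Run the Euclidean algorithm on 298 and 43; the successive quotients are the partial quotients a_0, a_1, ... (each step inverts the fractional part left over by the previous one):
  298 = 6*43 + 40, so a_0 = 6.
  43 = 1*40 + 3, so a_1 = 1.
  40 = 13*3 + 1, so a_2 = 13.
  3 = 3*1 + 0, so a_3 = 3.
The remainder reaches 0 after 4 divisions, so the expansion has 4 partial quotients, read off in order.

[6; 1, 13, 3]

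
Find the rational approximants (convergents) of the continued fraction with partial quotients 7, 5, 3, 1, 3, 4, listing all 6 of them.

Using the convergent recurrence p_i = a_i*p_{i-1} + p_{i-2}, q_i = a_i*q_{i-1} + q_{i-2} with p_{-2}=0, p_{-1}=1, q_{-2}=1, q_{-1}=0:
  i=0: a_0=7, p_0 = 7*1 + 0 = 7, q_0 = 7*0 + 1 = 1.
  i=1: a_1=5, p_1 = 5*7 + 1 = 36, q_1 = 5*1 + 0 = 5.
  i=2: a_2=3, p_2 = 3*36 + 7 = 115, q_2 = 3*5 + 1 = 16.
  i=3: a_3=1, p_3 = 1*115 + 36 = 151, q_3 = 1*16 + 5 = 21.
  i=4: a_4=3, p_4 = 3*151 + 115 = 568, q_4 = 3*21 + 16 = 79.
  i=5: a_5=4, p_5 = 4*568 + 151 = 2423, q_5 = 4*79 + 21 = 337.

7/1, 36/5, 115/16, 151/21, 568/79, 2423/337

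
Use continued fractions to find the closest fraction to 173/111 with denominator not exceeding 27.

Expand x = 173/111 as a continued fraction with the Euclidean algorithm:
  173 = 1*111 + 62, so a_0 = 1.
  111 = 1*62 + 49, so a_1 = 1.
  62 = 1*49 + 13, so a_2 = 1.
  49 = 3*13 + 10, so a_3 = 3.
  13 = 1*10 + 3, so a_4 = 1.
  10 = 3*3 + 1, so a_5 = 3.
  3 = 3*1 + 0, so a_6 = 3.
so x = [1; 1, 1, 3, 1, 3, 3].
Convergents (p_i = a_i*p_{i-1} + p_{i-2}, q_i = a_i*q_{i-1} + q_{i-2} with p_{-2}=0, p_{-1}=1, q_{-2}=1, q_{-1}=0), until the denominator exceeds 27:
  i=0: a_0=1, p_0 = 1*1 + 0 = 1, q_0 = 1*0 + 1 = 1.
  i=1: a_1=1, p_1 = 1*1 + 1 = 2, q_1 = 1*1 + 0 = 1.
  i=2: a_2=1, p_2 = 1*2 + 1 = 3, q_2 = 1*1 + 1 = 2.
  i=3: a_3=3, p_3 = 3*3 + 2 = 11, q_3 = 3*2 + 1 = 7.
  i=4: a_4=1, p_4 = 1*11 + 3 = 14, q_4 = 1*7 + 2 = 9.
  i=5: a_5=3, p_5 = 3*14 + 11 = 53, q_5 = 3*9 + 7 = 34.
q_5 = 34 > 27, so the last convergent with denominator <= 27 is p_4/q_4 = 14/9.
The closest fraction with denominator <= 27 is either p_4/q_4 or the intermediate fraction (k*p_4 + p_3)/(k*q_4 + q_3) with the largest k >= 1 whose denominator stays <= 27; these approach x as k grows, and every other convergent or intermediate fraction in range is farther away.
Largest k: floor((27 - q_3)/q_4) = floor((27 - 7)/9) = 2.
That gives (2*14 + 11)/(2*9 + 7) = 39/25.
Compare the errors: |x - 14/9| = |173*9 - 14*111|/(111*9) = 3/999, and |x - 39/25| = |173*25 - 39*111|/(111*25) = 4/2775.
Cross-multiplying, 4*999 = 3996 < 8325 = 3*2775, so 4/2775 is smaller: the intermediate fraction 39/25 is closer to x than 14/9.

39/25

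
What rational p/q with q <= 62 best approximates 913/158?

Expand x = 913/158 as a continued fraction with the Euclidean algorithm:
  913 = 5*158 + 123, so a_0 = 5.
  158 = 1*123 + 35, so a_1 = 1.
  123 = 3*35 + 18, so a_2 = 3.
  35 = 1*18 + 17, so a_3 = 1.
  18 = 1*17 + 1, so a_4 = 1.
  17 = 17*1 + 0, so a_5 = 17.
so x = [5; 1, 3, 1, 1, 17].
Convergents (p_i = a_i*p_{i-1} + p_{i-2}, q_i = a_i*q_{i-1} + q_{i-2} with p_{-2}=0, p_{-1}=1, q_{-2}=1, q_{-1}=0), until the denominator exceeds 62:
  i=0: a_0=5, p_0 = 5*1 + 0 = 5, q_0 = 5*0 + 1 = 1.
  i=1: a_1=1, p_1 = 1*5 + 1 = 6, q_1 = 1*1 + 0 = 1.
  i=2: a_2=3, p_2 = 3*6 + 5 = 23, q_2 = 3*1 + 1 = 4.
  i=3: a_3=1, p_3 = 1*23 + 6 = 29, q_3 = 1*4 + 1 = 5.
  i=4: a_4=1, p_4 = 1*29 + 23 = 52, q_4 = 1*5 + 4 = 9.
  i=5: a_5=17, p_5 = 17*52 + 29 = 913, q_5 = 17*9 + 5 = 158.
q_5 = 158 > 62, so the last convergent with denominator <= 62 is p_4/q_4 = 52/9.
The closest fraction with denominator <= 62 is either p_4/q_4 or the intermediate fraction (k*p_4 + p_3)/(k*q_4 + q_3) with the largest k >= 1 whose denominator stays <= 62; these approach x as k grows, and every other convergent or intermediate fraction in range is farther away.
Largest k: floor((62 - q_3)/q_4) = floor((62 - 5)/9) = 6.
That gives (6*52 + 29)/(6*9 + 5) = 341/59.
Compare the errors: |x - 52/9| = |913*9 - 52*158|/(158*9) = 1/1422, and |x - 341/59| = |913*59 - 341*158|/(158*59) = 11/9322.
Cross-multiplying, 1*9322 = 9322 < 15642 = 11*1422, so 1/1422 is smaller: the convergent 52/9 is closer to x than 341/59.

52/9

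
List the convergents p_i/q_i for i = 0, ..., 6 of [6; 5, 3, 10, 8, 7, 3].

6/1, 31/5, 99/16, 1021/165, 8267/1336, 58890/9517, 184937/29887

Using the convergent recurrence p_i = a_i*p_{i-1} + p_{i-2}, q_i = a_i*q_{i-1} + q_{i-2} with p_{-2}=0, p_{-1}=1, q_{-2}=1, q_{-1}=0:
  i=0: a_0=6, p_0 = 6*1 + 0 = 6, q_0 = 6*0 + 1 = 1.
  i=1: a_1=5, p_1 = 5*6 + 1 = 31, q_1 = 5*1 + 0 = 5.
  i=2: a_2=3, p_2 = 3*31 + 6 = 99, q_2 = 3*5 + 1 = 16.
  i=3: a_3=10, p_3 = 10*99 + 31 = 1021, q_3 = 10*16 + 5 = 165.
  i=4: a_4=8, p_4 = 8*1021 + 99 = 8267, q_4 = 8*165 + 16 = 1336.
  i=5: a_5=7, p_5 = 7*8267 + 1021 = 58890, q_5 = 7*1336 + 165 = 9517.
  i=6: a_6=3, p_6 = 3*58890 + 8267 = 184937, q_6 = 3*9517 + 1336 = 29887.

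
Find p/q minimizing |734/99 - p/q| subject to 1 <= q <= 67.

215/29

Expand x = 734/99 as a continued fraction with the Euclidean algorithm:
  734 = 7*99 + 41, so a_0 = 7.
  99 = 2*41 + 17, so a_1 = 2.
  41 = 2*17 + 7, so a_2 = 2.
  17 = 2*7 + 3, so a_3 = 2.
  7 = 2*3 + 1, so a_4 = 2.
  3 = 3*1 + 0, so a_5 = 3.
so x = [7; 2, 2, 2, 2, 3].
Convergents (p_i = a_i*p_{i-1} + p_{i-2}, q_i = a_i*q_{i-1} + q_{i-2} with p_{-2}=0, p_{-1}=1, q_{-2}=1, q_{-1}=0), until the denominator exceeds 67:
  i=0: a_0=7, p_0 = 7*1 + 0 = 7, q_0 = 7*0 + 1 = 1.
  i=1: a_1=2, p_1 = 2*7 + 1 = 15, q_1 = 2*1 + 0 = 2.
  i=2: a_2=2, p_2 = 2*15 + 7 = 37, q_2 = 2*2 + 1 = 5.
  i=3: a_3=2, p_3 = 2*37 + 15 = 89, q_3 = 2*5 + 2 = 12.
  i=4: a_4=2, p_4 = 2*89 + 37 = 215, q_4 = 2*12 + 5 = 29.
  i=5: a_5=3, p_5 = 3*215 + 89 = 734, q_5 = 3*29 + 12 = 99.
q_5 = 99 > 67, so the last convergent with denominator <= 67 is p_4/q_4 = 215/29.
The closest fraction with denominator <= 67 is either p_4/q_4 or the intermediate fraction (k*p_4 + p_3)/(k*q_4 + q_3) with the largest k >= 1 whose denominator stays <= 67; these approach x as k grows, and every other convergent or intermediate fraction in range is farther away.
Largest k: floor((67 - q_3)/q_4) = floor((67 - 12)/29) = 1.
That gives (1*215 + 89)/(1*29 + 12) = 304/41.
Compare the errors: |x - 215/29| = |734*29 - 215*99|/(99*29) = 1/2871, and |x - 304/41| = |734*41 - 304*99|/(99*41) = 2/4059.
Cross-multiplying, 1*4059 = 4059 < 5742 = 2*2871, so 1/2871 is smaller: the convergent 215/29 is closer to x than 304/41.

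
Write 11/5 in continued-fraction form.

Run the Euclidean algorithm on 11 and 5; the successive quotients are the partial quotients a_0, a_1, ... (each step inverts the fractional part left over by the previous one):
  11 = 2*5 + 1, so a_0 = 2.
  5 = 5*1 + 0, so a_1 = 5.
The remainder reaches 0 after 2 divisions, so the expansion has 2 partial quotients, read off in order.

[2; 5]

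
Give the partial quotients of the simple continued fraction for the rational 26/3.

Run the Euclidean algorithm on 26 and 3; the successive quotients are the partial quotients a_0, a_1, ... (each step inverts the fractional part left over by the previous one):
  26 = 8*3 + 2, so a_0 = 8.
  3 = 1*2 + 1, so a_1 = 1.
  2 = 2*1 + 0, so a_2 = 2.
The remainder reaches 0 after 3 divisions, so the expansion has 3 partial quotients, read off in order.

[8; 1, 2]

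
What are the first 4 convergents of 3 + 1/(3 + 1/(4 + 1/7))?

Using the convergent recurrence p_i = a_i*p_{i-1} + p_{i-2}, q_i = a_i*q_{i-1} + q_{i-2} with p_{-2}=0, p_{-1}=1, q_{-2}=1, q_{-1}=0:
  i=0: a_0=3, p_0 = 3*1 + 0 = 3, q_0 = 3*0 + 1 = 1.
  i=1: a_1=3, p_1 = 3*3 + 1 = 10, q_1 = 3*1 + 0 = 3.
  i=2: a_2=4, p_2 = 4*10 + 3 = 43, q_2 = 4*3 + 1 = 13.
  i=3: a_3=7, p_3 = 7*43 + 10 = 311, q_3 = 7*13 + 3 = 94.

3/1, 10/3, 43/13, 311/94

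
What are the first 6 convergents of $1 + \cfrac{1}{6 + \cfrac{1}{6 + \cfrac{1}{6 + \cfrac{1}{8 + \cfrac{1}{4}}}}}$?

Using the convergent recurrence p_i = a_i*p_{i-1} + p_{i-2}, q_i = a_i*q_{i-1} + q_{i-2} with p_{-2}=0, p_{-1}=1, q_{-2}=1, q_{-1}=0:
  i=0: a_0=1, p_0 = 1*1 + 0 = 1, q_0 = 1*0 + 1 = 1.
  i=1: a_1=6, p_1 = 6*1 + 1 = 7, q_1 = 6*1 + 0 = 6.
  i=2: a_2=6, p_2 = 6*7 + 1 = 43, q_2 = 6*6 + 1 = 37.
  i=3: a_3=6, p_3 = 6*43 + 7 = 265, q_3 = 6*37 + 6 = 228.
  i=4: a_4=8, p_4 = 8*265 + 43 = 2163, q_4 = 8*228 + 37 = 1861.
  i=5: a_5=4, p_5 = 4*2163 + 265 = 8917, q_5 = 4*1861 + 228 = 7672.

1/1, 7/6, 43/37, 265/228, 2163/1861, 8917/7672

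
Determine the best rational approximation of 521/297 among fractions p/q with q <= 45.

Expand x = 521/297 as a continued fraction with the Euclidean algorithm:
  521 = 1*297 + 224, so a_0 = 1.
  297 = 1*224 + 73, so a_1 = 1.
  224 = 3*73 + 5, so a_2 = 3.
  73 = 14*5 + 3, so a_3 = 14.
  5 = 1*3 + 2, so a_4 = 1.
  3 = 1*2 + 1, so a_5 = 1.
  2 = 2*1 + 0, so a_6 = 2.
so x = [1; 1, 3, 14, 1, 1, 2].
Convergents (p_i = a_i*p_{i-1} + p_{i-2}, q_i = a_i*q_{i-1} + q_{i-2} with p_{-2}=0, p_{-1}=1, q_{-2}=1, q_{-1}=0), until the denominator exceeds 45:
  i=0: a_0=1, p_0 = 1*1 + 0 = 1, q_0 = 1*0 + 1 = 1.
  i=1: a_1=1, p_1 = 1*1 + 1 = 2, q_1 = 1*1 + 0 = 1.
  i=2: a_2=3, p_2 = 3*2 + 1 = 7, q_2 = 3*1 + 1 = 4.
  i=3: a_3=14, p_3 = 14*7 + 2 = 100, q_3 = 14*4 + 1 = 57.
q_3 = 57 > 45, so the last convergent with denominator <= 45 is p_2/q_2 = 7/4.
The closest fraction with denominator <= 45 is either p_2/q_2 or the intermediate fraction (k*p_2 + p_1)/(k*q_2 + q_1) with the largest k >= 1 whose denominator stays <= 45; these approach x as k grows, and every other convergent or intermediate fraction in range is farther away.
Largest k: floor((45 - q_1)/q_2) = floor((45 - 1)/4) = 11.
That gives (11*7 + 2)/(11*4 + 1) = 79/45.
Compare the errors: |x - 7/4| = |521*4 - 7*297|/(297*4) = 5/1188, and |x - 79/45| = |521*45 - 79*297|/(297*45) = 18/13365.
Cross-multiplying, 18*1188 = 21384 < 66825 = 5*13365, so 18/13365 is smaller: the intermediate fraction 79/45 is closer to x than 7/4.

79/45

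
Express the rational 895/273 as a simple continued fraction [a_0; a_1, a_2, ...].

Run the Euclidean algorithm on 895 and 273; the successive quotients are the partial quotients a_0, a_1, ... (each step inverts the fractional part left over by the previous one):
  895 = 3*273 + 76, so a_0 = 3.
  273 = 3*76 + 45, so a_1 = 3.
  76 = 1*45 + 31, so a_2 = 1.
  45 = 1*31 + 14, so a_3 = 1.
  31 = 2*14 + 3, so a_4 = 2.
  14 = 4*3 + 2, so a_5 = 4.
  3 = 1*2 + 1, so a_6 = 1.
  2 = 2*1 + 0, so a_7 = 2.
The remainder reaches 0 after 8 divisions, so the expansion has 8 partial quotients, read off in order.

[3; 3, 1, 1, 2, 4, 1, 2]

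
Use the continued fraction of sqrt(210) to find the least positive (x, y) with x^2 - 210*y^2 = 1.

(x, y) = (29, 2)

First expand sqrt(210) as a continued fraction. With x_i = (sqrt(210) + m_i)/d_i and (m_0, d_0) = (0, 1): a_0 = floor(sqrt(210)) = 14, since 14^2 = 196 <= 210 < 225 = 15^2.
Iterate m_{i+1} = d_i*a_i - m_i, d_{i+1} = (210 - m_{i+1}^2)/d_i, a_{i+1} = floor((a_0 + m_{i+1})/d_{i+1}):
  m_1 = 1*14 - 0 = 14, d_1 = (210 - 14^2)/1 = 14/1 = 14, a_1 = floor((14 + 14)/14) = 2.
  m_2 = 14*2 - 14 = 14, d_2 = (210 - 14^2)/14 = 14/14 = 1, a_2 = floor((14 + 14)/1) = 28.
  m_3 = 1*28 - 14 = 14, d_3 = (210 - 14^2)/1 = 14/1 = 14: (m_3, d_3) = (m_1, d_1) = (14, 14), so from here the quotients repeat a_1, a_2; the period length is 2.
So sqrt(210) = [14; (2, 28)] with period length k = 2.
k is even, so the fundamental solution of x^2 - 210y^2 = 1 is (p_{k-1}, q_{k-1}) = (p_1, q_1); compute convergents through index 1.
Convergents (p_i = a_i*p_{i-1} + p_{i-2}, q_i = a_i*q_{i-1} + q_{i-2} with p_{-2}=0, p_{-1}=1, q_{-2}=1, q_{-1}=0):
  i=0: a_0=14, p_0 = 14*1 + 0 = 14, q_0 = 14*0 + 1 = 1.
  i=1: a_1=2, p_1 = 2*14 + 1 = 29, q_1 = 2*1 + 0 = 2.
Check: 29^2 - 210*2^2 = 841 - 840 = 1, so (x, y) = (29, 2) solves the equation, and by the theorem it is the least positive solution.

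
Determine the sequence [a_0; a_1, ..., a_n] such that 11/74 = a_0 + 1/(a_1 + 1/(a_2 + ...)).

[0; 6, 1, 2, 1, 2]

Run the Euclidean algorithm on 11 and 74; the successive quotients are the partial quotients a_0, a_1, ... (each step inverts the fractional part left over by the previous one):
  11 = 0*74 + 11, so a_0 = 0.
  74 = 6*11 + 8, so a_1 = 6.
  11 = 1*8 + 3, so a_2 = 1.
  8 = 2*3 + 2, so a_3 = 2.
  3 = 1*2 + 1, so a_4 = 1.
  2 = 2*1 + 0, so a_5 = 2.
The remainder reaches 0 after 6 divisions, so the expansion has 6 partial quotients, read off in order.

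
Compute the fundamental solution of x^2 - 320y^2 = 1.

First expand sqrt(320) as a continued fraction. With x_i = (sqrt(320) + m_i)/d_i and (m_0, d_0) = (0, 1): a_0 = floor(sqrt(320)) = 17, since 17^2 = 289 <= 320 < 324 = 18^2.
Iterate m_{i+1} = d_i*a_i - m_i, d_{i+1} = (320 - m_{i+1}^2)/d_i, a_{i+1} = floor((a_0 + m_{i+1})/d_{i+1}):
  m_1 = 1*17 - 0 = 17, d_1 = (320 - 17^2)/1 = 31/1 = 31, a_1 = floor((17 + 17)/31) = 1.
  m_2 = 31*1 - 17 = 14, d_2 = (320 - 14^2)/31 = 124/31 = 4, a_2 = floor((17 + 14)/4) = 7.
  m_3 = 4*7 - 14 = 14, d_3 = (320 - 14^2)/4 = 124/4 = 31, a_3 = floor((17 + 14)/31) = 1.
  m_4 = 31*1 - 14 = 17, d_4 = (320 - 17^2)/31 = 31/31 = 1, a_4 = floor((17 + 17)/1) = 34.
  m_5 = 1*34 - 17 = 17, d_5 = (320 - 17^2)/1 = 31/1 = 31: (m_5, d_5) = (m_1, d_1) = (17, 31), so from here the quotients repeat a_1, ..., a_4; the period length is 4.
So sqrt(320) = [17; (1, 7, 1, 34)] with period length k = 4.
k is even, so the fundamental solution of x^2 - 320y^2 = 1 is (p_{k-1}, q_{k-1}) = (p_3, q_3); compute convergents through index 3.
Convergents (p_i = a_i*p_{i-1} + p_{i-2}, q_i = a_i*q_{i-1} + q_{i-2} with p_{-2}=0, p_{-1}=1, q_{-2}=1, q_{-1}=0):
  i=0: a_0=17, p_0 = 17*1 + 0 = 17, q_0 = 17*0 + 1 = 1.
  i=1: a_1=1, p_1 = 1*17 + 1 = 18, q_1 = 1*1 + 0 = 1.
  i=2: a_2=7, p_2 = 7*18 + 17 = 143, q_2 = 7*1 + 1 = 8.
  i=3: a_3=1, p_3 = 1*143 + 18 = 161, q_3 = 1*8 + 1 = 9.
Check: 161^2 - 320*9^2 = 25921 - 25920 = 1, so (x, y) = (161, 9) solves the equation, and by the theorem it is the least positive solution.

(x, y) = (161, 9)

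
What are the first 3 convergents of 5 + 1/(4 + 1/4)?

Using the convergent recurrence p_i = a_i*p_{i-1} + p_{i-2}, q_i = a_i*q_{i-1} + q_{i-2} with p_{-2}=0, p_{-1}=1, q_{-2}=1, q_{-1}=0:
  i=0: a_0=5, p_0 = 5*1 + 0 = 5, q_0 = 5*0 + 1 = 1.
  i=1: a_1=4, p_1 = 4*5 + 1 = 21, q_1 = 4*1 + 0 = 4.
  i=2: a_2=4, p_2 = 4*21 + 5 = 89, q_2 = 4*4 + 1 = 17.

5/1, 21/4, 89/17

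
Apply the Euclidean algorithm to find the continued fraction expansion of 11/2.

[5; 2]

Run the Euclidean algorithm on 11 and 2; the successive quotients are the partial quotients a_0, a_1, ... (each step inverts the fractional part left over by the previous one):
  11 = 5*2 + 1, so a_0 = 5.
  2 = 2*1 + 0, so a_1 = 2.
The remainder reaches 0 after 2 divisions, so the expansion has 2 partial quotients, read off in order.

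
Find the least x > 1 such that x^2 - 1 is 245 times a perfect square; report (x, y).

(x, y) = (51841, 3312)

First expand sqrt(245) as a continued fraction. With x_i = (sqrt(245) + m_i)/d_i and (m_0, d_0) = (0, 1): a_0 = floor(sqrt(245)) = 15, since 15^2 = 225 <= 245 < 256 = 16^2.
Iterate m_{i+1} = d_i*a_i - m_i, d_{i+1} = (245 - m_{i+1}^2)/d_i, a_{i+1} = floor((a_0 + m_{i+1})/d_{i+1}):
  m_1 = 1*15 - 0 = 15, d_1 = (245 - 15^2)/1 = 20/1 = 20, a_1 = floor((15 + 15)/20) = 1.
  m_2 = 20*1 - 15 = 5, d_2 = (245 - 5^2)/20 = 220/20 = 11, a_2 = floor((15 + 5)/11) = 1.
  m_3 = 11*1 - 5 = 6, d_3 = (245 - 6^2)/11 = 209/11 = 19, a_3 = floor((15 + 6)/19) = 1.
  m_4 = 19*1 - 6 = 13, d_4 = (245 - 13^2)/19 = 76/19 = 4, a_4 = floor((15 + 13)/4) = 7.
  m_5 = 4*7 - 13 = 15, d_5 = (245 - 15^2)/4 = 20/4 = 5, a_5 = floor((15 + 15)/5) = 6.
  m_6 = 5*6 - 15 = 15, d_6 = (245 - 15^2)/5 = 20/5 = 4, a_6 = floor((15 + 15)/4) = 7.
  m_7 = 4*7 - 15 = 13, d_7 = (245 - 13^2)/4 = 76/4 = 19, a_7 = floor((15 + 13)/19) = 1.
  m_8 = 19*1 - 13 = 6, d_8 = (245 - 6^2)/19 = 209/19 = 11, a_8 = floor((15 + 6)/11) = 1.
  m_9 = 11*1 - 6 = 5, d_9 = (245 - 5^2)/11 = 220/11 = 20, a_9 = floor((15 + 5)/20) = 1.
  m_10 = 20*1 - 5 = 15, d_10 = (245 - 15^2)/20 = 20/20 = 1, a_10 = floor((15 + 15)/1) = 30.
  m_11 = 1*30 - 15 = 15, d_11 = (245 - 15^2)/1 = 20/1 = 20: (m_11, d_11) = (m_1, d_1) = (15, 20), so from here the quotients repeat a_1, ..., a_10; the period length is 10.
So sqrt(245) = [15; (1, 1, 1, 7, 6, 7, 1, 1, 1, 30)] with period length k = 10.
k is even, so the fundamental solution of x^2 - 245y^2 = 1 is (p_{k-1}, q_{k-1}) = (p_9, q_9); compute convergents through index 9.
Convergents (p_i = a_i*p_{i-1} + p_{i-2}, q_i = a_i*q_{i-1} + q_{i-2} with p_{-2}=0, p_{-1}=1, q_{-2}=1, q_{-1}=0):
  i=0: a_0=15, p_0 = 15*1 + 0 = 15, q_0 = 15*0 + 1 = 1.
  i=1: a_1=1, p_1 = 1*15 + 1 = 16, q_1 = 1*1 + 0 = 1.
  i=2: a_2=1, p_2 = 1*16 + 15 = 31, q_2 = 1*1 + 1 = 2.
  i=3: a_3=1, p_3 = 1*31 + 16 = 47, q_3 = 1*2 + 1 = 3.
  i=4: a_4=7, p_4 = 7*47 + 31 = 360, q_4 = 7*3 + 2 = 23.
  i=5: a_5=6, p_5 = 6*360 + 47 = 2207, q_5 = 6*23 + 3 = 141.
  i=6: a_6=7, p_6 = 7*2207 + 360 = 15809, q_6 = 7*141 + 23 = 1010.
  i=7: a_7=1, p_7 = 1*15809 + 2207 = 18016, q_7 = 1*1010 + 141 = 1151.
  i=8: a_8=1, p_8 = 1*18016 + 15809 = 33825, q_8 = 1*1151 + 1010 = 2161.
  i=9: a_9=1, p_9 = 1*33825 + 18016 = 51841, q_9 = 1*2161 + 1151 = 3312.
Check: 51841^2 - 245*3312^2 = 2687489281 - 2687489280 = 1, so (x, y) = (51841, 3312) solves the equation, and by the theorem it is the least positive solution.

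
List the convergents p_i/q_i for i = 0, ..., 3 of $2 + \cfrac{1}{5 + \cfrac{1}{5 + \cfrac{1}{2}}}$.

2/1, 11/5, 57/26, 125/57

Using the convergent recurrence p_i = a_i*p_{i-1} + p_{i-2}, q_i = a_i*q_{i-1} + q_{i-2} with p_{-2}=0, p_{-1}=1, q_{-2}=1, q_{-1}=0:
  i=0: a_0=2, p_0 = 2*1 + 0 = 2, q_0 = 2*0 + 1 = 1.
  i=1: a_1=5, p_1 = 5*2 + 1 = 11, q_1 = 5*1 + 0 = 5.
  i=2: a_2=5, p_2 = 5*11 + 2 = 57, q_2 = 5*5 + 1 = 26.
  i=3: a_3=2, p_3 = 2*57 + 11 = 125, q_3 = 2*26 + 5 = 57.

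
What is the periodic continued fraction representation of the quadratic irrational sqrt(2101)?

[45; (1, 5, 8, 5, 1, 90)]

Write x_i = (sqrt(2101) + m_i)/d_i with (m_0, d_0) = (0, 1). a_0 = floor(sqrt(2101)) = 45, since 45^2 = 2025 <= 2101 < 2116 = 46^2.
Iterate m_{i+1} = d_i*a_i - m_i, d_{i+1} = (2101 - m_{i+1}^2)/d_i, a_{i+1} = floor((a_0 + m_{i+1})/d_{i+1}):
  m_1 = 1*45 - 0 = 45, d_1 = (2101 - 45^2)/1 = 76/1 = 76, a_1 = floor((45 + 45)/76) = 1.
  m_2 = 76*1 - 45 = 31, d_2 = (2101 - 31^2)/76 = 1140/76 = 15, a_2 = floor((45 + 31)/15) = 5.
  m_3 = 15*5 - 31 = 44, d_3 = (2101 - 44^2)/15 = 165/15 = 11, a_3 = floor((45 + 44)/11) = 8.
  m_4 = 11*8 - 44 = 44, d_4 = (2101 - 44^2)/11 = 165/11 = 15, a_4 = floor((45 + 44)/15) = 5.
  m_5 = 15*5 - 44 = 31, d_5 = (2101 - 31^2)/15 = 1140/15 = 76, a_5 = floor((45 + 31)/76) = 1.
  m_6 = 76*1 - 31 = 45, d_6 = (2101 - 45^2)/76 = 76/76 = 1, a_6 = floor((45 + 45)/1) = 90.
  m_7 = 1*90 - 45 = 45, d_7 = (2101 - 45^2)/1 = 76/1 = 76: (m_7, d_7) = (m_1, d_1) = (45, 76), so from here the quotients repeat a_1, ..., a_6; the period length is 6.
Hence the expansion of sqrt(2101) is a_0 = 45 followed by the repeating block 1, 5, 8, 5, 1, 90 (period 6).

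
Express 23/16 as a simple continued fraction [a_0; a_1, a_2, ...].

[1; 2, 3, 2]

Run the Euclidean algorithm on 23 and 16; the successive quotients are the partial quotients a_0, a_1, ... (each step inverts the fractional part left over by the previous one):
  23 = 1*16 + 7, so a_0 = 1.
  16 = 2*7 + 2, so a_1 = 2.
  7 = 3*2 + 1, so a_2 = 3.
  2 = 2*1 + 0, so a_3 = 2.
The remainder reaches 0 after 4 divisions, so the expansion has 4 partial quotients, read off in order.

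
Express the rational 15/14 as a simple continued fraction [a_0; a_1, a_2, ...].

Run the Euclidean algorithm on 15 and 14; the successive quotients are the partial quotients a_0, a_1, ... (each step inverts the fractional part left over by the previous one):
  15 = 1*14 + 1, so a_0 = 1.
  14 = 14*1 + 0, so a_1 = 14.
The remainder reaches 0 after 2 divisions, so the expansion has 2 partial quotients, read off in order.

[1; 14]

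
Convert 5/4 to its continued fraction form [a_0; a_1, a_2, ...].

[1; 4]

Run the Euclidean algorithm on 5 and 4; the successive quotients are the partial quotients a_0, a_1, ... (each step inverts the fractional part left over by the previous one):
  5 = 1*4 + 1, so a_0 = 1.
  4 = 4*1 + 0, so a_1 = 4.
The remainder reaches 0 after 2 divisions, so the expansion has 2 partial quotients, read off in order.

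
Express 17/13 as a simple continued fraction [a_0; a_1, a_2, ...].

Run the Euclidean algorithm on 17 and 13; the successive quotients are the partial quotients a_0, a_1, ... (each step inverts the fractional part left over by the previous one):
  17 = 1*13 + 4, so a_0 = 1.
  13 = 3*4 + 1, so a_1 = 3.
  4 = 4*1 + 0, so a_2 = 4.
The remainder reaches 0 after 3 divisions, so the expansion has 3 partial quotients, read off in order.

[1; 3, 4]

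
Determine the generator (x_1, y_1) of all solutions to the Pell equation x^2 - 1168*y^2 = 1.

First expand sqrt(1168) as a continued fraction. With x_i = (sqrt(1168) + m_i)/d_i and (m_0, d_0) = (0, 1): a_0 = floor(sqrt(1168)) = 34, since 34^2 = 1156 <= 1168 < 1225 = 35^2.
Iterate m_{i+1} = d_i*a_i - m_i, d_{i+1} = (1168 - m_{i+1}^2)/d_i, a_{i+1} = floor((a_0 + m_{i+1})/d_{i+1}):
  m_1 = 1*34 - 0 = 34, d_1 = (1168 - 34^2)/1 = 12/1 = 12, a_1 = floor((34 + 34)/12) = 5.
  m_2 = 12*5 - 34 = 26, d_2 = (1168 - 26^2)/12 = 492/12 = 41, a_2 = floor((34 + 26)/41) = 1.
  m_3 = 41*1 - 26 = 15, d_3 = (1168 - 15^2)/41 = 943/41 = 23, a_3 = floor((34 + 15)/23) = 2.
  m_4 = 23*2 - 15 = 31, d_4 = (1168 - 31^2)/23 = 207/23 = 9, a_4 = floor((34 + 31)/9) = 7.
  m_5 = 9*7 - 31 = 32, d_5 = (1168 - 32^2)/9 = 144/9 = 16, a_5 = floor((34 + 32)/16) = 4.
  m_6 = 16*4 - 32 = 32, d_6 = (1168 - 32^2)/16 = 144/16 = 9, a_6 = floor((34 + 32)/9) = 7.
  m_7 = 9*7 - 32 = 31, d_7 = (1168 - 31^2)/9 = 207/9 = 23, a_7 = floor((34 + 31)/23) = 2.
  m_8 = 23*2 - 31 = 15, d_8 = (1168 - 15^2)/23 = 943/23 = 41, a_8 = floor((34 + 15)/41) = 1.
  m_9 = 41*1 - 15 = 26, d_9 = (1168 - 26^2)/41 = 492/41 = 12, a_9 = floor((34 + 26)/12) = 5.
  m_10 = 12*5 - 26 = 34, d_10 = (1168 - 34^2)/12 = 12/12 = 1, a_10 = floor((34 + 34)/1) = 68.
  m_11 = 1*68 - 34 = 34, d_11 = (1168 - 34^2)/1 = 12/1 = 12: (m_11, d_11) = (m_1, d_1) = (34, 12), so from here the quotients repeat a_1, ..., a_10; the period length is 10.
So sqrt(1168) = [34; (5, 1, 2, 7, 4, 7, 2, 1, 5, 68)] with period length k = 10.
k is even, so the fundamental solution of x^2 - 1168y^2 = 1 is (p_{k-1}, q_{k-1}) = (p_9, q_9); compute convergents through index 9.
Convergents (p_i = a_i*p_{i-1} + p_{i-2}, q_i = a_i*q_{i-1} + q_{i-2} with p_{-2}=0, p_{-1}=1, q_{-2}=1, q_{-1}=0):
  i=0: a_0=34, p_0 = 34*1 + 0 = 34, q_0 = 34*0 + 1 = 1.
  i=1: a_1=5, p_1 = 5*34 + 1 = 171, q_1 = 5*1 + 0 = 5.
  i=2: a_2=1, p_2 = 1*171 + 34 = 205, q_2 = 1*5 + 1 = 6.
  i=3: a_3=2, p_3 = 2*205 + 171 = 581, q_3 = 2*6 + 5 = 17.
  i=4: a_4=7, p_4 = 7*581 + 205 = 4272, q_4 = 7*17 + 6 = 125.
  i=5: a_5=4, p_5 = 4*4272 + 581 = 17669, q_5 = 4*125 + 17 = 517.
  i=6: a_6=7, p_6 = 7*17669 + 4272 = 127955, q_6 = 7*517 + 125 = 3744.
  i=7: a_7=2, p_7 = 2*127955 + 17669 = 273579, q_7 = 2*3744 + 517 = 8005.
  i=8: a_8=1, p_8 = 1*273579 + 127955 = 401534, q_8 = 1*8005 + 3744 = 11749.
  i=9: a_9=5, p_9 = 5*401534 + 273579 = 2281249, q_9 = 5*11749 + 8005 = 66750.
Check: 2281249^2 - 1168*66750^2 = 5204097000001 - 5204097000000 = 1, so (x, y) = (2281249, 66750) solves the equation, and by the theorem it is the least positive solution.

(x, y) = (2281249, 66750)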